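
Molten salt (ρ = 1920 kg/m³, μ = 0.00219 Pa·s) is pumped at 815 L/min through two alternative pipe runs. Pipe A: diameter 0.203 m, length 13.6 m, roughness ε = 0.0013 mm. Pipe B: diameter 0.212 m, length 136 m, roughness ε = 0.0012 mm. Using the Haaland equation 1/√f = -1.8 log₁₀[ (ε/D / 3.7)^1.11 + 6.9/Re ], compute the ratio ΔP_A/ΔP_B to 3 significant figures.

Pipe A: V = Q/A = 0.01358/0.03237 = 0.4197 m/s; Re = 7.469e+04; ε/D = 6.4e-06; Haaland → f = 0.01898; ΔP_A = f(L/D)(ρV²/2) = 215 Pa.
Pipe B: V = Q/A = 0.01358/0.0353 = 0.3848 m/s; Re = 7.152e+04; ε/D = 5.66e-06; Haaland → f = 0.01916; ΔP_B = f(L/D)(ρV²/2) = 1747 Pa.
ΔP_A/ΔP_B = 215/1747 = 0.123.

ΔP_A/ΔP_B ≈ 0.123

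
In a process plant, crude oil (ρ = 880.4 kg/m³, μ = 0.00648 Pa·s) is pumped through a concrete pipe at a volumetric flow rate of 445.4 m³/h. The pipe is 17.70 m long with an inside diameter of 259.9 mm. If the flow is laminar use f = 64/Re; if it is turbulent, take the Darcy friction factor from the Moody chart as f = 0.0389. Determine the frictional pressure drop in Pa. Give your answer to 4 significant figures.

Q = 445.4 m³/h = 445.4/3600 = 0.1237 m³/s.
Cross-sectional area A = πD²/4 = π(0.2599)²/4 = 0.05305 m²; mean velocity V = Q/A = 0.1237/0.05305 = 2.332 m/s.
Reynolds number Re = ρVD/μ = 880.4 · 2.332 · 0.2599 / 0.00648 = 8.235e+04.
Re > 4000 → turbulent; use the Moody-chart value f = 0.0389.
Darcy-Weisbach: ΔP = f(L/D)(ρV²/2) = 0.0389·(17.7/0.2599)·(880.4·2.332²/2) = 0.0389·68.1·2394 = 6342 Pa.

ΔP ≈ 6342 Pa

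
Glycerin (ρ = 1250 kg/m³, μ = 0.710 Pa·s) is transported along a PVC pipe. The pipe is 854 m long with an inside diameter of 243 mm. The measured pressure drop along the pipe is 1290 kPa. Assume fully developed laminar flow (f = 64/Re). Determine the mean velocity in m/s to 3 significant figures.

V ≈ 3.93 m/s

For laminar flow, f = 64/Re with Re = ρVD/μ, so Darcy-Weisbach reduces to ΔP = 32μLV/D². Solving for V: V = ΔP·D²/(32μL) = 1.29e+06·(0.243)²/(32·0.71·854) = 3.926 m/s.
Check: Re = ρVD/μ = 1250·3.926·0.243/0.71 = 1680 < 2300, so the laminar assumption holds.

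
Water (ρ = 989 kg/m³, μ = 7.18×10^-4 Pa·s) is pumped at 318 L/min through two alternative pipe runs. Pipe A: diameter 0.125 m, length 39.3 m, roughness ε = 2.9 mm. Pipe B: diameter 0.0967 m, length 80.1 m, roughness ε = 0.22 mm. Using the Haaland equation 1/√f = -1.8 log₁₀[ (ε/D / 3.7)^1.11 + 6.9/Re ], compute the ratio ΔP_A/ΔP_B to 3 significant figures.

Pipe A: V = Q/A = 0.0053/0.01227 = 0.4319 m/s; Re = 7.436e+04; ε/D = 0.0232; Haaland → f = 0.0521; ΔP_A = f(L/D)(ρV²/2) = 1511 Pa.
Pipe B: V = Q/A = 0.0053/0.007344 = 0.7217 m/s; Re = 9.612e+04; ε/D = 0.00228; Haaland → f = 0.02574; ΔP_B = f(L/D)(ρV²/2) = 5490 Pa.
ΔP_A/ΔP_B = 1511/5490 = 0.275.

ΔP_A/ΔP_B ≈ 0.275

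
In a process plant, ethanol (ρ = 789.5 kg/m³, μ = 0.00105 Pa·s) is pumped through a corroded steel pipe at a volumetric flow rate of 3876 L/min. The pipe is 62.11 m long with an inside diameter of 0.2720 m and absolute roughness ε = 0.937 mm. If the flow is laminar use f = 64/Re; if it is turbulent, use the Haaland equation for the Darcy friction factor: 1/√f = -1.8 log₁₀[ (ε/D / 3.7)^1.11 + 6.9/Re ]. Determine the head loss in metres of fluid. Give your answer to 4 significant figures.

Q = 3876 L/min = 3876/60000 = 0.0646 m³/s.
Cross-sectional area A = πD²/4 = π(0.272)²/4 = 0.05811 m²; mean velocity V = Q/A = 0.0646/0.05811 = 1.112 m/s.
Reynolds number Re = ρVD/μ = 789.5 · 1.112 · 0.272 / 0.00105 = 2.274e+05.
Re > 4000 → turbulent. Relative roughness ε/D = 0.000937/0.272 = 0.00344. Haaland: 1/√f = -1.8 log₁₀[(0.00344/3.7)^1.11 + 6.9/2.274e+05] = -1.8 log₁₀[0.000432 + 3.03e-05] = 6.003, so f = 0.02775.
Darcy-Weisbach: ΔP = f(L/D)(ρV²/2) = 0.02775·(62.11/0.272)·(789.5·1.112²/2) = 0.02775·228.3·487.9 = 3092 Pa.
Head loss h_f = ΔP/(ρg) = 3092/(789.5·9.81) = 0.3992 m.

h_f ≈ 0.3992 m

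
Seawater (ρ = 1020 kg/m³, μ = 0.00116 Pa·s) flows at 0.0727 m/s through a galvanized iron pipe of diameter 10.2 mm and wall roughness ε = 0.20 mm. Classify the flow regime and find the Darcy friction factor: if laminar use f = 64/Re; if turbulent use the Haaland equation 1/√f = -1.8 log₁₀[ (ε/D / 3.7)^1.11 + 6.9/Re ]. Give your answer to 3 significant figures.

Re = ρVD/μ = 1020·0.0727·0.0102/0.00116 = 652.
Re < 2300 → laminar, so f = 64/Re = 0.09815 (roughness is irrelevant in laminar flow).

f ≈ 0.0982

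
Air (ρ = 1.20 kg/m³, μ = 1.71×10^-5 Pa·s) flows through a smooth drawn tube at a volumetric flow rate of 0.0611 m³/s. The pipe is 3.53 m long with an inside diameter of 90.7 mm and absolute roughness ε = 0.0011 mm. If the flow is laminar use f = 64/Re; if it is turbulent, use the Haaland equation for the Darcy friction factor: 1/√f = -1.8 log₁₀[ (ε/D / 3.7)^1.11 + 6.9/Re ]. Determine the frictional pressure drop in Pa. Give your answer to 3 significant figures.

Cross-sectional area A = πD²/4 = π(0.0907)²/4 = 0.006461 m²; mean velocity V = Q/A = 0.0611/0.006461 = 9.457 m/s.
Reynolds number Re = ρVD/μ = 1.2 · 9.457 · 0.0907 / 1.71e-05 = 6.019e+04.
Re > 4000 → turbulent. Relative roughness ε/D = 1.1e-06/0.0907 = 1.21e-05. Haaland: 1/√f = -1.8 log₁₀[(1.21e-05/3.7)^1.11 + 6.9/6.019e+04] = -1.8 log₁₀[8.17e-07 + 0.000115] = 7.088, so f = 0.01991.
Darcy-Weisbach: ΔP = f(L/D)(ρV²/2) = 0.01991·(3.53/0.0907)·(1.2·9.457²/2) = 0.01991·38.92·53.66 = 41.57 Pa.

ΔP ≈ 41.6 Pa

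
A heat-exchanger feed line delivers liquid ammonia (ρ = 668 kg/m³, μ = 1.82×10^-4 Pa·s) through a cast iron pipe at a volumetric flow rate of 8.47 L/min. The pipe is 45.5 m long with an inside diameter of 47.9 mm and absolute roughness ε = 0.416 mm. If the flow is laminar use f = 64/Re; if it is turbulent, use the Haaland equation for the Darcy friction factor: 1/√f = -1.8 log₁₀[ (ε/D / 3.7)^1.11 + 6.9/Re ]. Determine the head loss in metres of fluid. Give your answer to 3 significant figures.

Q = 8.47 L/min = 8.47/60000 = 0.0001412 m³/s.
Cross-sectional area A = πD²/4 = π(0.0479)²/4 = 0.001802 m²; mean velocity V = Q/A = 0.0001412/0.001802 = 0.07834 m/s.
Reynolds number Re = ρVD/μ = 668 · 0.07834 · 0.0479 / 0.000182 = 1.377e+04.
Re > 4000 → turbulent. Relative roughness ε/D = 0.000416/0.0479 = 0.00868. Haaland: 1/√f = -1.8 log₁₀[(0.00868/3.7)^1.11 + 6.9/1.377e+04] = -1.8 log₁₀[0.00121 + 0.000501] = 4.982, so f = 0.04029.
Darcy-Weisbach: ΔP = f(L/D)(ρV²/2) = 0.04029·(45.5/0.0479)·(668·0.07834²/2) = 0.04029·949.9·2.05 = 78.44 Pa.
Head loss h_f = ΔP/(ρg) = 78.44/(668·9.81) = 0.0120 m.

h_f ≈ 0.0120 m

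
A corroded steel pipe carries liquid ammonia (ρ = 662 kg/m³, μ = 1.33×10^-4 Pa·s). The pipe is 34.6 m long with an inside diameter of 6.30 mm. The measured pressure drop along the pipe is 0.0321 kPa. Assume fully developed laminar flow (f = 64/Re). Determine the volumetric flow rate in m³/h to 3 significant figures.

For laminar flow, f = 64/Re with Re = ρVD/μ, so Darcy-Weisbach reduces to ΔP = 32μLV/D². Solving for V: V = ΔP·D²/(32μL) = 32.1·(0.0063)²/(32·0.000133·34.6) = 0.008652 m/s.
Check: Re = ρVD/μ = 662·0.008652·0.0063/0.000133 = 271.3 < 2300, so the laminar assumption holds.
Q = V·A = 0.008652·(π/4·0.0063²) = 2.697e-07 m³/s = 9.71×10^-4 m³/h.

Q ≈ 9.71×10^-4 m³/h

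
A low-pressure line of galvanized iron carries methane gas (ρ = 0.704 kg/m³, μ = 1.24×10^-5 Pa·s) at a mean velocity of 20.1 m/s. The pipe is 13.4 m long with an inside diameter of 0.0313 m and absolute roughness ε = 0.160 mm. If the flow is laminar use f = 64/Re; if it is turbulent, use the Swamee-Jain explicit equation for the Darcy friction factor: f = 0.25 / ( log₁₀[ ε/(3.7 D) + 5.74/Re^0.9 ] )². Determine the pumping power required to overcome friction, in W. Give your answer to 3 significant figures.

P ≈ 31.5 W

Reynolds number Re = ρVD/μ = 0.704 · 20.1 · 0.0313 / 1.24e-05 = 3.572e+04.
Re > 4000 → turbulent. Relative roughness ε/D = 0.00016/0.0313 = 0.00511. Swamee-Jain: f = 0.25/(log₁₀[0.00511/3.7 + 5.74/3.572e+04^0.9])² = 0.25/(log₁₀[0.00138 + 0.000458])² = 0.25/(-2.735)² = 0.03342.
Darcy-Weisbach: ΔP = f(L/D)(ρV²/2) = 0.03342·(13.4/0.0313)·(0.704·20.1²/2) = 0.03342·428.1·142.2 = 2035 Pa.
Q = V·A = 20.1·0.0007694 = 0.01547 m³/s.
Pumping power P = QΔP = 0.01547·2035 = 31.47 W = 31.5 W.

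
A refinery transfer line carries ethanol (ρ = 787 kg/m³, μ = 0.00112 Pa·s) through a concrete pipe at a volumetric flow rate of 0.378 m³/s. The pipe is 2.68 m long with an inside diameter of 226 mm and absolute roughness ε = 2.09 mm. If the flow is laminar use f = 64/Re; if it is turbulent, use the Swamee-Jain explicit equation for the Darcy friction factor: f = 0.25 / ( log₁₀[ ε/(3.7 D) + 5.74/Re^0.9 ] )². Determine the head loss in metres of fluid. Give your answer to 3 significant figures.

Cross-sectional area A = πD²/4 = π(0.226)²/4 = 0.04011 m²; mean velocity V = Q/A = 0.378/0.04011 = 9.423 m/s.
Reynolds number Re = ρVD/μ = 787 · 9.423 · 0.226 / 0.00112 = 1.496e+06.
Re > 4000 → turbulent. Relative roughness ε/D = 0.00209/0.226 = 0.00925. Swamee-Jain: f = 0.25/(log₁₀[0.00925/3.7 + 5.74/1.496e+06^0.9])² = 0.25/(log₁₀[0.0025 + 1.59e-05])² = 0.25/(-2.599)² = 0.037.
Darcy-Weisbach: ΔP = f(L/D)(ρV²/2) = 0.037·(2.68/0.226)·(787·9.423²/2) = 0.037·11.86·3.494e+04 = 1.533e+04 Pa.
Head loss h_f = ΔP/(ρg) = 1.533e+04/(787·9.81) = 1.99 m.

h_f ≈ 1.99 m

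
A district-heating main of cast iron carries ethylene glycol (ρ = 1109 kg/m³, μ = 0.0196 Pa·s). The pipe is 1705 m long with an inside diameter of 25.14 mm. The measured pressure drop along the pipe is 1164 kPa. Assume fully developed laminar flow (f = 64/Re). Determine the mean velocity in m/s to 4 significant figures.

For laminar flow, f = 64/Re with Re = ρVD/μ, so Darcy-Weisbach reduces to ΔP = 32μLV/D². Solving for V: V = ΔP·D²/(32μL) = 1.164e+06·(0.02514)²/(32·0.0196·1705) = 0.6879 m/s.
Check: Re = ρVD/μ = 1109·0.6879·0.02514/0.0196 = 978.6 < 2300, so the laminar assumption holds.

V ≈ 0.6879 m/s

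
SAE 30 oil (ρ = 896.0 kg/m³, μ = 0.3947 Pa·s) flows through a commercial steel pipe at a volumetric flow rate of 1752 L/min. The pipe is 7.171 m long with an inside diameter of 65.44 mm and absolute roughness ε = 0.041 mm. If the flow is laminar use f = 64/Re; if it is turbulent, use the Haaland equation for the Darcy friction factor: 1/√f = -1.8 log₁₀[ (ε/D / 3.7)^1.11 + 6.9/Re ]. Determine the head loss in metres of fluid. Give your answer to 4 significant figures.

h_f ≈ 20.89 m

Q = 1752 L/min = 1752/60000 = 0.0292 m³/s.
Cross-sectional area A = πD²/4 = π(0.06544)²/4 = 0.003363 m²; mean velocity V = Q/A = 0.0292/0.003363 = 8.682 m/s.
Reynolds number Re = ρVD/μ = 896 · 8.682 · 0.06544 / 0.395 = 1290.
Re < 2300 → laminar flow, so f = 64/Re = 64/1290 = 0.04962 (the turbulent correlation is not needed).
Darcy-Weisbach: ΔP = f(L/D)(ρV²/2) = 0.04962·(7.171/0.06544)·(896·8.682²/2) = 0.04962·109.6·3.377e+04 = 1.836e+05 Pa.
Head loss h_f = ΔP/(ρg) = 1.836e+05/(896·9.81) = 20.89 m.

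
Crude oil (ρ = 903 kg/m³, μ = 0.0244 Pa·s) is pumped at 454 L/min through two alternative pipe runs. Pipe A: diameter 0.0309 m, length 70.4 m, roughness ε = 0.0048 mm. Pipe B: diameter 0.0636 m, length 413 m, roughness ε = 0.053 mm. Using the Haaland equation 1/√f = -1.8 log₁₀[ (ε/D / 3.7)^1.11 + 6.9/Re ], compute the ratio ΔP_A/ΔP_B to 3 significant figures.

ΔP_A/ΔP_B ≈ 5.06

Pipe A: V = Q/A = 0.007567/0.0007499 = 10.09 m/s; Re = 1.154e+04; ε/D = 0.000155; Haaland → f = 0.02989; ΔP_A = f(L/D)(ρV²/2) = 3.13e+06 Pa.
Pipe B: V = Q/A = 0.007567/0.003177 = 2.382 m/s; Re = 5606; ε/D = 0.000833; Haaland → f = 0.03723; ΔP_B = f(L/D)(ρV²/2) = 6.192e+05 Pa.
ΔP_A/ΔP_B = 3.13e+06/6.192e+05 = 5.06.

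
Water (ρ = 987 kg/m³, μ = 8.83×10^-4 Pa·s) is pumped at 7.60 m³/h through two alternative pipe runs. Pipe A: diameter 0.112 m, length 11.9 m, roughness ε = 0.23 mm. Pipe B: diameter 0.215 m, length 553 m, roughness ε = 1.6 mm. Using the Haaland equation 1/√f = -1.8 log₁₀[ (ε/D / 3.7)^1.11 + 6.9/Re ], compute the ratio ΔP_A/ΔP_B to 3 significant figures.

ΔP_A/ΔP_B ≈ 0.410

Pipe A: V = Q/A = 0.002111/0.009852 = 0.2143 m/s; Re = 2.683e+04; ε/D = 0.00205; Haaland → f = 0.02833; ΔP_A = f(L/D)(ρV²/2) = 68.21 Pa.
Pipe B: V = Q/A = 0.002111/0.03631 = 0.05815 m/s; Re = 1.397e+04; ε/D = 0.00744; Haaland → f = 0.03878; ΔP_B = f(L/D)(ρV²/2) = 166.4 Pa.
ΔP_A/ΔP_B = 68.21/166.4 = 0.410.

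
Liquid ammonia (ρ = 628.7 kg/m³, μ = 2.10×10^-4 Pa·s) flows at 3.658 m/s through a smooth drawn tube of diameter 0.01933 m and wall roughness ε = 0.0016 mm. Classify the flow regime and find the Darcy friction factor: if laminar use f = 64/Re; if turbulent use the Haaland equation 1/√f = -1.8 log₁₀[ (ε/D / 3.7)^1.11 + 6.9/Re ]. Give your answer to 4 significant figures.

f ≈ 0.01592

Re = ρVD/μ = 628.7·3.658·0.01933/0.00021 = 2.117e+05.
Re > 4000 → turbulent. ε/D = 1.6e-06/0.01933 = 8.28e-05; Haaland: 1/√f = -1.8 log₁₀[6.89e-06 + 3.26e-05] = 7.926, so f = 0.01592.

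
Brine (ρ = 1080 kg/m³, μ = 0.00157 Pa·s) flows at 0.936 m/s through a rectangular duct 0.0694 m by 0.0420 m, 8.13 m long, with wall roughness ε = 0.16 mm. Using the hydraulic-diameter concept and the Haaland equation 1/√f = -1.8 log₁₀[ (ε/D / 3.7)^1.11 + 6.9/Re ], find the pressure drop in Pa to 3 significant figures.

Hydraulic diameter D_h = 4A/P = 4·(0.0694·0.042)/(2·(0.0694+0.042)) = 0.01166/0.2228 = 0.05233 m.
Re = ρVD_h/μ = 1080·0.936·0.05233/0.00157 = 3.369e+04.
ε/D_h = 0.00016/0.05233 = 0.00306; Haaland gives 1/√f = -1.8 log₁₀[0.000378+0.000205] = 5.821, so f = 0.02951.
ΔP = f(L/D_h)(ρV²/2) = 0.02951·8.13/0.05233·473.1 = 2169 Pa.

ΔP ≈ 2170 Pa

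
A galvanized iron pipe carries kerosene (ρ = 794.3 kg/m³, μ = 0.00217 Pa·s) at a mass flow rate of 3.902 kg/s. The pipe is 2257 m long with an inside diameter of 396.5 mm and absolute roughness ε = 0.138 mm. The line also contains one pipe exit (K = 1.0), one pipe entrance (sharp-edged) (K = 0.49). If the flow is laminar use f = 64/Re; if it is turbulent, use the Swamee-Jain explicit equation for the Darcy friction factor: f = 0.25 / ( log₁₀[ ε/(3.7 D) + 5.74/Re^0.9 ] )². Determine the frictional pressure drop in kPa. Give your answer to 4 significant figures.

A = πD²/4 = π(0.3965)²/4 = 0.1235 m²; mean velocity V = ṁ/(ρA) = 3.902/(794.3 · 0.1235) = 0.03979 m/s.
Reynolds number Re = ρVD/μ = 794.3 · 0.03979 · 0.3965 / 0.00217 = 5774.
Re > 4000 → turbulent. Relative roughness ε/D = 0.000138/0.3965 = 0.000348. Swamee-Jain: f = 0.25/(log₁₀[0.000348/3.7 + 5.74/5774^0.9])² = 0.25/(log₁₀[9.41e-05 + 0.00236])² = 0.25/(-2.609)² = 0.03671.
Total minor-loss coefficient ΣK = 1·1 + 1·0.49 = 1.49.
ΔP = [f·L/D + ΣK]·(ρV²/2) = [0.03671·2257/0.3965 + 1.49]·(794.3·0.03979²/2) = [209 + 1.49]·0.6286 = 132.3 Pa.
ΔP = 132.3 Pa = 0.1323 kPa.

ΔP ≈ 0.1323 kPa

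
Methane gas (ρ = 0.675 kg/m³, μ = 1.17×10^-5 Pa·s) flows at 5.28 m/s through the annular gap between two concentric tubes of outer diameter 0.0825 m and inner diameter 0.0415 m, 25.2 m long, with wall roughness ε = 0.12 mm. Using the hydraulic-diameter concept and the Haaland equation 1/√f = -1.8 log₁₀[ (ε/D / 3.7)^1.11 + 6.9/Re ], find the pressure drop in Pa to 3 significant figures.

Hydraulic diameter D_h = 4A/P = D_o - D_i = 0.0825 - 0.0415 = 0.041 m.
Re = ρVD_h/μ = 0.675·5.28·0.041/1.17e-05 = 1.249e+04.
ε/D_h = 0.00012/0.041 = 0.00293; Haaland gives 1/√f = -1.8 log₁₀[0.000361+0.000552] = 5.471, so f = 0.03341.
ΔP = f(L/D_h)(ρV²/2) = 0.03341·25.2/0.041·9.409 = 193.2 Pa.

ΔP ≈ 193 Pa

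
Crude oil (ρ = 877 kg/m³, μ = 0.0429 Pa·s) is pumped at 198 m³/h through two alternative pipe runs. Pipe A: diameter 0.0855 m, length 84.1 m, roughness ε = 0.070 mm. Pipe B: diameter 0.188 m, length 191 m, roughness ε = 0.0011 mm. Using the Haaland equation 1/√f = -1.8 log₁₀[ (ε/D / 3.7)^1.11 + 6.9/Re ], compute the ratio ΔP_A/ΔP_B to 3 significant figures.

ΔP_A/ΔP_B ≈ 19.2

Pipe A: V = Q/A = 0.055/0.005741 = 9.579 m/s; Re = 1.674e+04; ε/D = 0.000819; Haaland → f = 0.02832; ΔP_A = f(L/D)(ρV²/2) = 1.121e+06 Pa.
Pipe B: V = Q/A = 0.055/0.02776 = 1.981 m/s; Re = 7615; ε/D = 5.85e-06; Haaland → f = 0.03334; ΔP_B = f(L/D)(ρV²/2) = 5.831e+04 Pa.
ΔP_A/ΔP_B = 1.121e+06/5.831e+04 = 19.2.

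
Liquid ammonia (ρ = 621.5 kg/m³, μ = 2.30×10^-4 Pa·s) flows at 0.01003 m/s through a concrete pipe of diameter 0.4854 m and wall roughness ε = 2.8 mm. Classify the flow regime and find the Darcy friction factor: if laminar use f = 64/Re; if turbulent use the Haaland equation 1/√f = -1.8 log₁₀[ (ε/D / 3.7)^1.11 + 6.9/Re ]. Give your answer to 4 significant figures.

f ≈ 0.03697

Re = ρVD/μ = 621.5·0.01003·0.4854/0.00023 = 1.316e+04.
Re > 4000 → turbulent. ε/D = 0.0028/0.4854 = 0.00577; Haaland: 1/√f = -1.8 log₁₀[0.000766 + 0.000524] = 5.201, so f = 0.03697.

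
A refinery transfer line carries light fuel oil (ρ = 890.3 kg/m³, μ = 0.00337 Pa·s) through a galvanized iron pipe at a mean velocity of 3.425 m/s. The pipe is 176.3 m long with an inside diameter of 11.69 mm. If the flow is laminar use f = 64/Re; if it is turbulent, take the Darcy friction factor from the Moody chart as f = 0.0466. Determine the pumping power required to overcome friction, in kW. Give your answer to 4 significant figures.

P ≈ 1.349 kW

Reynolds number Re = ρVD/μ = 890.3 · 3.425 · 0.01169 / 0.00337 = 1.058e+04.
Re > 4000 → turbulent; use the Moody-chart value f = 0.0466.
Darcy-Weisbach: ΔP = f(L/D)(ρV²/2) = 0.0466·(176.3/0.01169)·(890.3·3.425²/2) = 0.0466·1.508e+04·5222 = 3.67e+06 Pa.
Q = V·A = 3.425·0.0001073 = 0.0003676 m³/s.
Pumping power P = QΔP = 0.0003676·3.67e+06 = 1349.1 W = 1.349 kW.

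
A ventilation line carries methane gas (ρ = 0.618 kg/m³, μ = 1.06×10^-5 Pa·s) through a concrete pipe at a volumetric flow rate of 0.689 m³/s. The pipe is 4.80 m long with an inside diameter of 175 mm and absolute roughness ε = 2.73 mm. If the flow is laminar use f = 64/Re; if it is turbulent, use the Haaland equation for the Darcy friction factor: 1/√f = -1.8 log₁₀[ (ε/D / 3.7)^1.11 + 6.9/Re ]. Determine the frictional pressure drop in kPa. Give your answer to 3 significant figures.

ΔP ≈ 0.310 kPa

Cross-sectional area A = πD²/4 = π(0.175)²/4 = 0.02405 m²; mean velocity V = Q/A = 0.689/0.02405 = 28.65 m/s.
Reynolds number Re = ρVD/μ = 0.618 · 28.65 · 0.175 / 1.06e-05 = 2.923e+05.
Re > 4000 → turbulent. Relative roughness ε/D = 0.00273/0.175 = 0.0156. Haaland: 1/√f = -1.8 log₁₀[(0.0156/3.7)^1.11 + 6.9/2.923e+05] = -1.8 log₁₀[0.00231 + 2.36e-05] = 4.737, so f = 0.04456.
Darcy-Weisbach: ΔP = f(L/D)(ρV²/2) = 0.04456·(4.8/0.175)·(0.618·28.65²/2) = 0.04456·27.43·253.6 = 309.9 Pa.
ΔP = 309.9 Pa = 0.310 kPa.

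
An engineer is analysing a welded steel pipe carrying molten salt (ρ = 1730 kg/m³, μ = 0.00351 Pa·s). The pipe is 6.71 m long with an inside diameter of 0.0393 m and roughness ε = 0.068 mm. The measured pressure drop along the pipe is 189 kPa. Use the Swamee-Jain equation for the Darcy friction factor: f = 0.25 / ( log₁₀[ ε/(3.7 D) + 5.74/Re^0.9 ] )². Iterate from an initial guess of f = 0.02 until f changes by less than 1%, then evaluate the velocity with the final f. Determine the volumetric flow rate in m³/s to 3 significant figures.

Q ≈ 0.00884 m³/s

Rearranging Darcy-Weisbach: V = √(2·ΔP·D/(f·L·ρ)). With ε/D = 6.8e-05/0.0393 = 0.00173, iterate starting from f = 0.02:
  f = 0.02 → V = √(2·1.89e+05·0.0393/(0.02·6.71·1730)) = 7.999 m/s; Re = ρVD/μ = 1.549e+05; f → 0.02398
  f = 0.02398 → V = 7.306 m/s; Re = 1.415e+05; f → 0.02409
Converged (Δf/f < 1%). With the final f = 0.02409: V = √(2·1.89e+05·0.0393/(0.02409·6.71·1730)) = 7.289 m/s.
Q = V·A = 7.289·(π/4·0.0393²) = 0.008841 m³/s = 0.00884 m³/s.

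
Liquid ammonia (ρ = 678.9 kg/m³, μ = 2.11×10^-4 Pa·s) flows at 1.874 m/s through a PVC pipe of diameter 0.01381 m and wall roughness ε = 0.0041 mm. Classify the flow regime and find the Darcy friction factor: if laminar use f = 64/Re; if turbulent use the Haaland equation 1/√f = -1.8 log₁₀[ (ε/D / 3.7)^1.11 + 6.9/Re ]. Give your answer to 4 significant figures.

f ≈ 0.01975

Re = ρVD/μ = 678.9·1.874·0.01381/0.000211 = 8.327e+04.
Re > 4000 → turbulent. ε/D = 4.1e-06/0.01381 = 0.000297; Haaland: 1/√f = -1.8 log₁₀[2.84e-05 + 8.29e-05] = 7.116, so f = 0.01975.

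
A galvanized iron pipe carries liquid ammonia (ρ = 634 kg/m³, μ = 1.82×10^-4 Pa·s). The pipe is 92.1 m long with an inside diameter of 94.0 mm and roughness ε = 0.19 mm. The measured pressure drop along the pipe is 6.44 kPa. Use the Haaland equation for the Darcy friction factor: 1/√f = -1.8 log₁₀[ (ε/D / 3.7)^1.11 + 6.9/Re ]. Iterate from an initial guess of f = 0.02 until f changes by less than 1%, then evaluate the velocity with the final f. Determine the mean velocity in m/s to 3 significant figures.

Rearranging Darcy-Weisbach: V = √(2·ΔP·D/(f·L·ρ)). With ε/D = 0.00019/0.094 = 0.00202, iterate starting from f = 0.02:
  f = 0.02 → V = √(2·6440·0.094/(0.02·92.1·634)) = 1.018 m/s; Re = ρVD/μ = 3.334e+05; f → 0.02401
  f = 0.02401 → V = 0.9293 m/s; Re = 3.043e+05; f → 0.02405
Converged (Δf/f < 1%). With the final f = 0.02405: V = √(2·6440·0.094/(0.02405·92.1·634)) = 0.9285 m/s.

V ≈ 0.928 m/s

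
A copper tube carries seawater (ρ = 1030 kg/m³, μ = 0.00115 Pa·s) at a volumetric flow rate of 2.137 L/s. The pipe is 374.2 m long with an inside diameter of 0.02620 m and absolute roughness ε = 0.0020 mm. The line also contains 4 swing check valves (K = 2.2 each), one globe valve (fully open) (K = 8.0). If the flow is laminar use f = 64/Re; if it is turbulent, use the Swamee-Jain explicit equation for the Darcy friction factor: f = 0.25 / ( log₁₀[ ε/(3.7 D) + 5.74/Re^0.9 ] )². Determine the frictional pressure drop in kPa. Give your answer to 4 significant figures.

Q = 2.137 L/s = 2.137/1000 = 0.002137 m³/s.
Cross-sectional area A = πD²/4 = π(0.0262)²/4 = 0.0005391 m²; mean velocity V = Q/A = 0.002137/0.0005391 = 3.964 m/s.
Reynolds number Re = ρVD/μ = 1030 · 3.964 · 0.0262 / 0.00115 = 9.301e+04.
Re > 4000 → turbulent. Relative roughness ε/D = 2e-06/0.0262 = 7.63e-05. Swamee-Jain: f = 0.25/(log₁₀[7.63e-05/3.7 + 5.74/9.301e+04^0.9])² = 0.25/(log₁₀[2.06e-05 + 0.000194])² = 0.25/(-3.669)² = 0.01857.
Total minor-loss coefficient ΣK = 4·2.2 + 1·8 = 16.8.
ΔP = [f·L/D + ΣK]·(ρV²/2) = [0.01857·374.2/0.0262 + 16.8]·(1030·3.964²/2) = [265.3 + 16.8]·8092 = 2.282e+06 Pa.
ΔP = 2.282e+06 Pa = 2282 kPa.

ΔP ≈ 2282 kPa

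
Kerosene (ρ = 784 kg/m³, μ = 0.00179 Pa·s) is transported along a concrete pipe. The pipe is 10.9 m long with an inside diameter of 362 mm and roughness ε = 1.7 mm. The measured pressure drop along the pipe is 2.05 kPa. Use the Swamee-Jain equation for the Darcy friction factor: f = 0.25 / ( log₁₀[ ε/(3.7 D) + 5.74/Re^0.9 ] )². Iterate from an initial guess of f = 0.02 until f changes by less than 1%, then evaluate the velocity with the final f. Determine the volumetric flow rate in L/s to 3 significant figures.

Q ≈ 247 L/s

Rearranging Darcy-Weisbach: V = √(2·ΔP·D/(f·L·ρ)). With ε/D = 0.0017/0.362 = 0.0047, iterate starting from f = 0.02:
  f = 0.02 → V = √(2·2050·0.362/(0.02·10.9·784)) = 2.947 m/s; Re = ρVD/μ = 4.672e+05; f → 0.03012
  f = 0.03012 → V = 2.401 m/s; Re = 3.808e+05; f → 0.03018
Converged (Δf/f < 1%). With the final f = 0.03018: V = √(2·2050·0.362/(0.03018·10.9·784)) = 2.399 m/s.
Q = V·A = 2.399·(π/4·0.362²) = 0.2469 m³/s = 247 L/s.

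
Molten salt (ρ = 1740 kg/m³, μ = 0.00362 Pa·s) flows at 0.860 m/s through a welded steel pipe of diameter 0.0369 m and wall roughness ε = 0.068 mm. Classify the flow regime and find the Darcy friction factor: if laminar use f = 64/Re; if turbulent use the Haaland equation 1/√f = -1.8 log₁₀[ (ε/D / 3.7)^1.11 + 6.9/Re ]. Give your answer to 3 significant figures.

f ≈ 0.0306

Re = ρVD/μ = 1740·0.86·0.0369/0.00362 = 1.525e+04.
Re > 4000 → turbulent. ε/D = 6.8e-05/0.0369 = 0.00184; Haaland: 1/√f = -1.8 log₁₀[0.000216 + 0.000452] = 5.715, so f = 0.03061.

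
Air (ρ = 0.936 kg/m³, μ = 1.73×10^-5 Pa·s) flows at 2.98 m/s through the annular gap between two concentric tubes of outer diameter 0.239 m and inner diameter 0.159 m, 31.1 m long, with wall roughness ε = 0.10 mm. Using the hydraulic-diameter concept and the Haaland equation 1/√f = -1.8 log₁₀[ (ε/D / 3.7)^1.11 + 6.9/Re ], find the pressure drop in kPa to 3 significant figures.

Hydraulic diameter D_h = 4A/P = D_o - D_i = 0.239 - 0.159 = 0.08 m.
Re = ρVD_h/μ = 0.936·2.98·0.08/1.73e-05 = 1.29e+04.
ε/D_h = 0.0001/0.08 = 0.00125; Haaland gives 1/√f = -1.8 log₁₀[0.00014+0.000535] = 5.707, so f = 0.0307.
ΔP = f(L/D_h)(ρV²/2) = 0.0307·31.1/0.08·4.156 = 49.61 Pa.
ΔP = 0.0496 kPa.

ΔP ≈ 0.0496 kPa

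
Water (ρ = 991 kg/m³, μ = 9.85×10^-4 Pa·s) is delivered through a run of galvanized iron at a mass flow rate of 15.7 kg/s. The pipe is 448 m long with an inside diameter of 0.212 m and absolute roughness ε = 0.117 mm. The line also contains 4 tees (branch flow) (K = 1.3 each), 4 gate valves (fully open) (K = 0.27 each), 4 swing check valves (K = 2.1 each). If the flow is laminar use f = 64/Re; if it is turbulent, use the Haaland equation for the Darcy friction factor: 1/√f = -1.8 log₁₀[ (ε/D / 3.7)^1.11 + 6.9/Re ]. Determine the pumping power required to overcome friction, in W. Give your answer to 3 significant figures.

A = πD²/4 = π(0.212)²/4 = 0.0353 m²; mean velocity V = ṁ/(ρA) = 15.7/(991 · 0.0353) = 0.4488 m/s.
Reynolds number Re = ρVD/μ = 991 · 0.4488 · 0.212 / 0.000985 = 9.573e+04.
Re > 4000 → turbulent. Relative roughness ε/D = 0.000117/0.212 = 0.000552. Haaland: 1/√f = -1.8 log₁₀[(0.000552/3.7)^1.11 + 6.9/9.573e+04] = -1.8 log₁₀[5.66e-05 + 7.21e-05] = 7.003, so f = 0.02039.
Total minor-loss coefficient ΣK = 4·1.3 + 4·0.27 + 4·2.1 = 14.7.
ΔP = [f·L/D + ΣK]·(ρV²/2) = [0.02039·448/0.212 + 14.7]·(991·0.4488²/2) = [43.09 + 14.7]·99.81 = 5766 Pa.
Q = ṁ/ρ = 15.7/991 = 0.01584 m³/s.
Pumping power P = QΔP = 0.01584·5766 = 91.35 W = 91.3 W.

P ≈ 91.3 W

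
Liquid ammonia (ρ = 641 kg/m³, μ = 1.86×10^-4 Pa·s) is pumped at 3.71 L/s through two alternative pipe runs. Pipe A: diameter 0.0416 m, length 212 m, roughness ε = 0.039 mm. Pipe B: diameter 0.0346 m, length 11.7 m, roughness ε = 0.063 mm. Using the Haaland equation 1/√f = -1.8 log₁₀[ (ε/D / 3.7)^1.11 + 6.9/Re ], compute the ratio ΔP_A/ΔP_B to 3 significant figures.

Pipe A: V = Q/A = 0.00371/0.001359 = 2.73 m/s; Re = 3.913e+05; ε/D = 0.000938; Haaland → f = 0.02006; ΔP_A = f(L/D)(ρV²/2) = 2.441e+05 Pa.
Pipe B: V = Q/A = 0.00371/0.0009402 = 3.946 m/s; Re = 4.705e+05; ε/D = 0.00182; Haaland → f = 0.02326; ΔP_B = f(L/D)(ρV²/2) = 3.924e+04 Pa.
ΔP_A/ΔP_B = 2.441e+05/3.924e+04 = 6.22.

ΔP_A/ΔP_B ≈ 6.22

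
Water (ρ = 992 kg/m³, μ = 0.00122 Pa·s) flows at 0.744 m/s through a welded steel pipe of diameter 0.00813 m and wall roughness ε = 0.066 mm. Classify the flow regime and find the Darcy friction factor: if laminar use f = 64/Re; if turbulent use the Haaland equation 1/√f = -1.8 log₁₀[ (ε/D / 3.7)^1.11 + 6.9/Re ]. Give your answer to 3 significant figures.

f ≈ 0.0457

Re = ρVD/μ = 992·0.744·0.00813/0.00122 = 4918.
Re > 4000 → turbulent. ε/D = 6.6e-05/0.00813 = 0.00812; Haaland: 1/√f = -1.8 log₁₀[0.00112 + 0.0014] = 4.677, so f = 0.04572.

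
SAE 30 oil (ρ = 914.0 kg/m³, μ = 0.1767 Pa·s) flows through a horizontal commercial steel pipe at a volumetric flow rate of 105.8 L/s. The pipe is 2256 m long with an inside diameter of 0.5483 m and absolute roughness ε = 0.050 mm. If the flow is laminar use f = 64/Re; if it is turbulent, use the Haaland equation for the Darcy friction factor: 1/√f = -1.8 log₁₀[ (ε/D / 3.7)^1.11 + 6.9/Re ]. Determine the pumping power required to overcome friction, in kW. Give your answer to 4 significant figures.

P ≈ 2.012 kW

Q = 105.8 L/s = 105.8/1000 = 0.1058 m³/s.
Cross-sectional area A = πD²/4 = π(0.5483)²/4 = 0.2361 m²; mean velocity V = Q/A = 0.1058/0.2361 = 0.4481 m/s.
Reynolds number Re = ρVD/μ = 914 · 0.4481 · 0.5483 / 0.177 = 1271.
Re < 2300 → laminar flow, so f = 64/Re = 64/1271 = 0.05036 (the turbulent correlation is not needed).
Darcy-Weisbach: ΔP = f(L/D)(ρV²/2) = 0.05036·(2256/0.5483)·(914·0.4481²/2) = 0.05036·4115·91.76 = 1.901e+04 Pa.
Pumping power P = QΔP = 0.1058·1.901e+04 = 2011.6 W = 2.012 kW.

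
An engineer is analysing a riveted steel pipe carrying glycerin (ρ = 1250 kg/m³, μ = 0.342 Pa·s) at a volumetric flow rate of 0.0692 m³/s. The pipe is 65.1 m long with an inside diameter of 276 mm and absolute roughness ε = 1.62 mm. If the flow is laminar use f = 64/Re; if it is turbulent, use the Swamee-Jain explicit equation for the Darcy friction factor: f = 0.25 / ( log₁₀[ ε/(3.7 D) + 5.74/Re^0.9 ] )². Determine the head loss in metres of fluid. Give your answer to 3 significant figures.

h_f ≈ 0.882 m

Cross-sectional area A = πD²/4 = π(0.276)²/4 = 0.05983 m²; mean velocity V = Q/A = 0.0692/0.05983 = 1.157 m/s.
Reynolds number Re = ρVD/μ = 1250 · 1.157 · 0.276 / 0.342 = 1167.
Re < 2300 → laminar flow, so f = 64/Re = 64/1167 = 0.05485 (the turbulent correlation is not needed).
Darcy-Weisbach: ΔP = f(L/D)(ρV²/2) = 0.05485·(65.1/0.276)·(1250·1.157²/2) = 0.05485·235.9·836.1 = 1.082e+04 Pa.
Head loss h_f = ΔP/(ρg) = 1.082e+04/(1250·9.81) = 0.882 m.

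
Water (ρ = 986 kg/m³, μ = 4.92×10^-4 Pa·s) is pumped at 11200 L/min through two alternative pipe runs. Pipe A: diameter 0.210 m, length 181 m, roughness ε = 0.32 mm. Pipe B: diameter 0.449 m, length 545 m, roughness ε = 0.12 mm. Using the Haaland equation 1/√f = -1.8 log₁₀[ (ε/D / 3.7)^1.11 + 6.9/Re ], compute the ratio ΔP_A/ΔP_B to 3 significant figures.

Pipe A: V = Q/A = 0.1867/0.03464 = 5.389 m/s; Re = 2.268e+06; ε/D = 0.00152; Haaland → f = 0.02195; ΔP_A = f(L/D)(ρV²/2) = 2.709e+05 Pa.
Pipe B: V = Q/A = 0.1867/0.1583 = 1.179 m/s; Re = 1.061e+06; ε/D = 0.000267; Haaland → f = 0.01526; ΔP_B = f(L/D)(ρV²/2) = 1.269e+04 Pa.
ΔP_A/ΔP_B = 2.709e+05/1.269e+04 = 21.3.

ΔP_A/ΔP_B ≈ 21.3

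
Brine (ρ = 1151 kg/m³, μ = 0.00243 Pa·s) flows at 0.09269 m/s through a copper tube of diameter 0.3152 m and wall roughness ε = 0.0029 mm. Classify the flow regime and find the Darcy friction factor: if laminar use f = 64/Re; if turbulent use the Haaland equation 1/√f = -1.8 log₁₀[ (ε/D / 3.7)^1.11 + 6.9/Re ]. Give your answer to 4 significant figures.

f ≈ 0.02831

Re = ρVD/μ = 1151·0.09269·0.3152/0.00243 = 1.384e+04.
Re > 4000 → turbulent. ε/D = 2.9e-06/0.3152 = 9.2e-06; Haaland: 1/√f = -1.8 log₁₀[6.01e-07 + 0.000499] = 5.943, so f = 0.02831.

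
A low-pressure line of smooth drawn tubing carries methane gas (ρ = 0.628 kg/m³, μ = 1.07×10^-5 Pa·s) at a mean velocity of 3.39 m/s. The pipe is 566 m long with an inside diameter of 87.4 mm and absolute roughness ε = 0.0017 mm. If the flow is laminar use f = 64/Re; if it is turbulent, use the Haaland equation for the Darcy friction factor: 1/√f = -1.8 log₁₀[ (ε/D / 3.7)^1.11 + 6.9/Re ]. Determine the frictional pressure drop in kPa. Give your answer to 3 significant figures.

ΔP ≈ 0.624 kPa

Reynolds number Re = ρVD/μ = 0.628 · 3.39 · 0.0874 / 1.07e-05 = 1.739e+04.
Re > 4000 → turbulent. Relative roughness ε/D = 1.7e-06/0.0874 = 1.95e-05. Haaland: 1/√f = -1.8 log₁₀[(1.95e-05/3.7)^1.11 + 6.9/1.739e+04] = -1.8 log₁₀[1.38e-06 + 0.000397] = 6.12, so f = 0.0267.
Darcy-Weisbach: ΔP = f(L/D)(ρV²/2) = 0.0267·(566/0.0874)·(0.628·3.39²/2) = 0.0267·6476·3.609 = 623.9 Pa.
ΔP = 623.9 Pa = 0.624 kPa.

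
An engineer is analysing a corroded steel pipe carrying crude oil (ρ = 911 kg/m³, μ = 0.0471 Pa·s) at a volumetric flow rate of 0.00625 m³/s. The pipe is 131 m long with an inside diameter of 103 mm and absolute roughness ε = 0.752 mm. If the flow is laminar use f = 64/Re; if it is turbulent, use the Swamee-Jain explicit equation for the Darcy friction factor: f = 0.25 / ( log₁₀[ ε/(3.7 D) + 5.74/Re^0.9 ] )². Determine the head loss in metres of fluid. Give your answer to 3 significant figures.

Cross-sectional area A = πD²/4 = π(0.103)²/4 = 0.008332 m²; mean velocity V = Q/A = 0.00625/0.008332 = 0.7501 m/s.
Reynolds number Re = ρVD/μ = 911 · 0.7501 · 0.103 / 0.0471 = 1494.
Re < 2300 → laminar flow, so f = 64/Re = 64/1494 = 0.04283 (the turbulent correlation is not needed).
Darcy-Weisbach: ΔP = f(L/D)(ρV²/2) = 0.04283·(131/0.103)·(911·0.7501²/2) = 0.04283·1272·256.3 = 1.396e+04 Pa.
Head loss h_f = ΔP/(ρg) = 1.396e+04/(911·9.81) = 1.56 m.

h_f ≈ 1.56 m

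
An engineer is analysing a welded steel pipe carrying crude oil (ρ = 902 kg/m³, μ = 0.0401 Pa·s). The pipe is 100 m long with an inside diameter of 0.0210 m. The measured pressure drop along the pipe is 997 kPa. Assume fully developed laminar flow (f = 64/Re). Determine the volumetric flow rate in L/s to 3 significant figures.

For laminar flow, f = 64/Re with Re = ρVD/μ, so Darcy-Weisbach reduces to ΔP = 32μLV/D². Solving for V: V = ΔP·D²/(32μL) = 9.97e+05·(0.021)²/(32·0.0401·100) = 3.426 m/s.
Check: Re = ρVD/μ = 902·3.426·0.021/0.0401 = 1619 < 2300, so the laminar assumption holds.
Q = V·A = 3.426·(π/4·0.021²) = 0.001187 m³/s = 1.19 L/s.

Q ≈ 1.19 L/s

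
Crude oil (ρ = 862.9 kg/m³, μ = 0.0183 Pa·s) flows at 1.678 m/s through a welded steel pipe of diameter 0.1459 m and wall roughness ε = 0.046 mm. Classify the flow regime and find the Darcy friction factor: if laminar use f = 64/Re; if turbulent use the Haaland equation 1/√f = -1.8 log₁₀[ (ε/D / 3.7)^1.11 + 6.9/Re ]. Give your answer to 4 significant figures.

f ≈ 0.03010

Re = ρVD/μ = 862.9·1.678·0.1459/0.0183 = 1.154e+04.
Re > 4000 → turbulent. ε/D = 4.6e-05/0.1459 = 0.000315; Haaland: 1/√f = -1.8 log₁₀[3.04e-05 + 0.000598] = 5.764, so f = 0.0301.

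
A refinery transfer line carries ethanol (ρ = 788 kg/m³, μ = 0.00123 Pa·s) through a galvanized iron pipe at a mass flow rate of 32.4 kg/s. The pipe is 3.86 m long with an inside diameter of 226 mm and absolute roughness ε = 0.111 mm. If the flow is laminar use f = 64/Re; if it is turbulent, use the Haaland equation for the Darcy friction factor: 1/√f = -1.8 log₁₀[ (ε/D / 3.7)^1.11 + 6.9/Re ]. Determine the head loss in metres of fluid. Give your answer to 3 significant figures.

A = πD²/4 = π(0.226)²/4 = 0.04011 m²; mean velocity V = ṁ/(ρA) = 32.4/(788 · 0.04011) = 1.025 m/s.
Reynolds number Re = ρVD/μ = 788 · 1.025 · 0.226 / 0.00123 = 1.484e+05.
Re > 4000 → turbulent. Relative roughness ε/D = 0.000111/0.226 = 0.000491. Haaland: 1/√f = -1.8 log₁₀[(0.000491/3.7)^1.11 + 6.9/1.484e+05] = -1.8 log₁₀[4.97e-05 + 4.65e-05] = 7.23, so f = 0.01913.
Darcy-Weisbach: ΔP = f(L/D)(ρV²/2) = 0.01913·(3.86/0.226)·(788·1.025²/2) = 0.01913·17.08·413.9 = 135.2 Pa.
Head loss h_f = ΔP/(ρg) = 135.2/(788·9.81) = 0.0175 m.

h_f ≈ 0.0175 m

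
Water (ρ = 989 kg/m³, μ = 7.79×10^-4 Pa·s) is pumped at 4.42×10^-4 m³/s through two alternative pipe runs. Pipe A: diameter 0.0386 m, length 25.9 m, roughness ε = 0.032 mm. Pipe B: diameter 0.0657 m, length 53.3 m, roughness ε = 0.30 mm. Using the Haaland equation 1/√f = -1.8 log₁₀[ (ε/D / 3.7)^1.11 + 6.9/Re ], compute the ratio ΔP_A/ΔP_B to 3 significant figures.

Pipe A: V = Q/A = 0.000442/0.00117 = 0.3777 m/s; Re = 1.851e+04; ε/D = 0.000829; Haaland → f = 0.02774; ΔP_A = f(L/D)(ρV²/2) = 1313 Pa.
Pipe B: V = Q/A = 0.000442/0.00339 = 0.1304 m/s; Re = 1.087e+04; ε/D = 0.00457; Haaland → f = 0.0364; ΔP_B = f(L/D)(ρV²/2) = 248.2 Pa.
ΔP_A/ΔP_B = 1313/248.2 = 5.29.

ΔP_A/ΔP_B ≈ 5.29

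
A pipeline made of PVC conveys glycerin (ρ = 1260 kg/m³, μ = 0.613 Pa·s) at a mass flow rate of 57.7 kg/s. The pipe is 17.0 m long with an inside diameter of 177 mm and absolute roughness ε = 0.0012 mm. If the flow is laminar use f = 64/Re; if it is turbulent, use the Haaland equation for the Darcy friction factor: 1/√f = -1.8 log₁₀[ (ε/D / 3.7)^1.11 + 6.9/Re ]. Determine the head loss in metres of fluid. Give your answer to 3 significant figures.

h_f ≈ 1.60 m

A = πD²/4 = π(0.177)²/4 = 0.02461 m²; mean velocity V = ṁ/(ρA) = 57.7/(1260 · 0.02461) = 1.861 m/s.
Reynolds number Re = ρVD/μ = 1260 · 1.861 · 0.177 / 0.613 = 677.1.
Re < 2300 → laminar flow, so f = 64/Re = 64/677.1 = 0.09452 (the turbulent correlation is not needed).
Darcy-Weisbach: ΔP = f(L/D)(ρV²/2) = 0.09452·(17/0.177)·(1260·1.861²/2) = 0.09452·96.05·2182 = 1.981e+04 Pa.
Head loss h_f = ΔP/(ρg) = 1.981e+04/(1260·9.81) = 1.60 m.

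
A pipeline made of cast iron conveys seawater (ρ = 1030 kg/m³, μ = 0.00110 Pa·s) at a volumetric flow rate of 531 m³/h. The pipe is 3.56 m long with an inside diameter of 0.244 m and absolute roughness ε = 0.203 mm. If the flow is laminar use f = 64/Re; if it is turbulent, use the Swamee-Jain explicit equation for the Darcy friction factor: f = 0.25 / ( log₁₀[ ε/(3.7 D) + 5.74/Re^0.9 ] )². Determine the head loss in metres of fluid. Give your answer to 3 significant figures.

Q = 531 m³/h = 531/3600 = 0.1475 m³/s.
Cross-sectional area A = πD²/4 = π(0.244)²/4 = 0.04676 m²; mean velocity V = Q/A = 0.1475/0.04676 = 3.154 m/s.
Reynolds number Re = ρVD/μ = 1030 · 3.154 · 0.244 / 0.0011 = 7.207e+05.
Re > 4000 → turbulent. Relative roughness ε/D = 0.000203/0.244 = 0.000832. Swamee-Jain: f = 0.25/(log₁₀[0.000832/3.7 + 5.74/7.207e+05^0.9])² = 0.25/(log₁₀[0.000225 + 3.07e-05])² = 0.25/(-3.593)² = 0.01937.
Darcy-Weisbach: ΔP = f(L/D)(ρV²/2) = 0.01937·(3.56/0.244)·(1030·3.154²/2) = 0.01937·14.59·5125 = 1448 Pa.
Head loss h_f = ΔP/(ρg) = 1448/(1030·9.81) = 0.143 m.

h_f ≈ 0.143 m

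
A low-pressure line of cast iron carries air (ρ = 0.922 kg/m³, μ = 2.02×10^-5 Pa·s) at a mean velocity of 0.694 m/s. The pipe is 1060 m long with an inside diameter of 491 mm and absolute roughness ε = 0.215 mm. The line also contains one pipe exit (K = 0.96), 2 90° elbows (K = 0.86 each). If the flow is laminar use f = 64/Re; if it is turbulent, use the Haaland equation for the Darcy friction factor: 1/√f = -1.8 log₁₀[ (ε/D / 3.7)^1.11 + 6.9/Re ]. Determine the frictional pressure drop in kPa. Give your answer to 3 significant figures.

Reynolds number Re = ρVD/μ = 0.922 · 0.694 · 0.491 / 2.02e-05 = 1.555e+04.
Re > 4000 → turbulent. Relative roughness ε/D = 0.000215/0.491 = 0.000438. Haaland: 1/√f = -1.8 log₁₀[(0.000438/3.7)^1.11 + 6.9/1.555e+04] = -1.8 log₁₀[4.38e-05 + 0.000444] = 5.962, so f = 0.02813.
Total minor-loss coefficient ΣK = 1·0.96 + 2·0.86 = 2.68.
ΔP = [f·L/D + ΣK]·(ρV²/2) = [0.02813·1060/0.491 + 2.68]·(0.922·0.694²/2) = [60.74 + 2.68]·0.222 = 14.08 Pa.
ΔP = 14.08 Pa = 0.0141 kPa.

ΔP ≈ 0.0141 kPa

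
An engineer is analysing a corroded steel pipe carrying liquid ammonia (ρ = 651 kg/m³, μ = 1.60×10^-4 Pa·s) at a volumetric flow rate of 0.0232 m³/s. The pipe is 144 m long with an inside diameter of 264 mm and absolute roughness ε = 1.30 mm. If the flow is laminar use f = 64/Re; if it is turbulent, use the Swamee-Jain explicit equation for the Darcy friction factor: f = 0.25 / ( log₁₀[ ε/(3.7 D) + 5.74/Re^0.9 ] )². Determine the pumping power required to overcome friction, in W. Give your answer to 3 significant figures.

Cross-sectional area A = πD²/4 = π(0.264)²/4 = 0.05474 m²; mean velocity V = Q/A = 0.0232/0.05474 = 0.4238 m/s.
Reynolds number Re = ρVD/μ = 651 · 0.4238 · 0.264 / 0.00016 = 4.553e+05.
Re > 4000 → turbulent. Relative roughness ε/D = 0.0013/0.264 = 0.00492. Swamee-Jain: f = 0.25/(log₁₀[0.00492/3.7 + 5.74/4.553e+05^0.9])² = 0.25/(log₁₀[0.00133 + 4.64e-05])² = 0.25/(-2.861)² = 0.03054.
Darcy-Weisbach: ΔP = f(L/D)(ρV²/2) = 0.03054·(144/0.264)·(651·0.4238²/2) = 0.03054·545.5·58.47 = 974.1 Pa.
Pumping power P = QΔP = 0.0232·974.1 = 22.60 W = 22.6 W.

P ≈ 22.6 W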